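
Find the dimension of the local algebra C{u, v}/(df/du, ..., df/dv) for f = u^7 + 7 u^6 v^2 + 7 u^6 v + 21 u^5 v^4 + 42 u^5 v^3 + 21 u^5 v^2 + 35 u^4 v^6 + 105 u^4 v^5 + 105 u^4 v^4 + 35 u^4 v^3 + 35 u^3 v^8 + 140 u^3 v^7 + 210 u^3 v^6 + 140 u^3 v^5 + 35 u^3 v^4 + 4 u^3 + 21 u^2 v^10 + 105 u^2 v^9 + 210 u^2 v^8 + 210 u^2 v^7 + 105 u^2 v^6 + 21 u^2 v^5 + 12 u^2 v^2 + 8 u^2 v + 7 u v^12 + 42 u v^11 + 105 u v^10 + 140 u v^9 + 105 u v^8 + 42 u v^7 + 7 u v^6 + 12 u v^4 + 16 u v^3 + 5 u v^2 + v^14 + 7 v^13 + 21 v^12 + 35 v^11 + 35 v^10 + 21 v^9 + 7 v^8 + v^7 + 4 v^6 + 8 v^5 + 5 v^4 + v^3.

8

The Hessian of f at 0 has rank 0. Corank 2; j^3 = (u + v)*(2*u + v)^2 has shape L^2 M (L != M), so D-series; mu = 8 gives D_8.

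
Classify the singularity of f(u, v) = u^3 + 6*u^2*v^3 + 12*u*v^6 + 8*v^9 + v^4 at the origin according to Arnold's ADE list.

The Hessian of f at 0 has rank 0. Corank 2; j^3 = u^3 is a perfect cube, so E-series; the 4-jet and mu = 6 give E_6.

E_6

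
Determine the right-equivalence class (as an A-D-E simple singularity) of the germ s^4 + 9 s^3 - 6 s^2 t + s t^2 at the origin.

The Hessian of f at 0 is [[0, 0], [0, 0]] with rank 0, so corank 2. A Groebner basis of the Jacobian ideal J(f) in C{s,t} is {s*t^2 - 27*s*t/4 + 9*t^2/4, -81*s*t/4 + t^3 + 27*t^2/4, s^2 - s*t/3}; counting standard monomials gives mu = 5. Corank 2; j^3 = s*(3*s - t)^2 has shape L^2 M (L != M), so D-series; mu = 5 gives D_5.

D5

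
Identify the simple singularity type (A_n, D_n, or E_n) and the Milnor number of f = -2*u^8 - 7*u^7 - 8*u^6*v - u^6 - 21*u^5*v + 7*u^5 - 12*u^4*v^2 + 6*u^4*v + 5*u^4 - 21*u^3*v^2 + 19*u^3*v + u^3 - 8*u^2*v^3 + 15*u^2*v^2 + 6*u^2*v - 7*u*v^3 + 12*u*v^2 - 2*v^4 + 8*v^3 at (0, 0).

Type E7, Milnor number mu = 7.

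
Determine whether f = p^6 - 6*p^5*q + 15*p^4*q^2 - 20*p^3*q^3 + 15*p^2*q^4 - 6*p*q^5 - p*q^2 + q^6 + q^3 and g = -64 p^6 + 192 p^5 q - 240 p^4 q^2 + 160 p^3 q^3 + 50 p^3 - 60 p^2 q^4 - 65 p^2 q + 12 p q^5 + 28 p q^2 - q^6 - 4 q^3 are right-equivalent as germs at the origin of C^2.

Yes.

The Hessian of f at 0 has rank 0. Corank 2; j^3 = -q^2*(p - q) has shape L^2 M (L != M), so D-series; mu = 7 gives D_7. The Hessian of g at 0 has rank 0. Corank 2; j^3 = (2*p - q)*(5*p - 2*q)^2 has shape L^2 M (L != M), so D-series; mu = 7 gives D_7. Both have type D_7, hence right-equivalent.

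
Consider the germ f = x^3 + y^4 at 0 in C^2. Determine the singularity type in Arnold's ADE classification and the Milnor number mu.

Type E_6, Milnor number mu = 6.

The Hessian of f at 0 has rank 0. Corank 2; j^3 = x^3 is a perfect cube, so E-series; the 4-jet and mu = 6 give E_6.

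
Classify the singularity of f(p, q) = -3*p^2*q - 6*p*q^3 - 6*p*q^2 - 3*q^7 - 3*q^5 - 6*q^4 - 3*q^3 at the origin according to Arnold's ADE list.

The Hessian of f at 0 is [[0, 0], [0, 0]] with rank 0, so corank 2. A Groebner basis of the Jacobian ideal J(f) in C{p,q} is {p^2*q^2 - 2*p^2*q + p^2/7 - 20*p*q^2/7 + 8*p*q/7 + q^2, p^3 + 3*p^2*q - p^2/7 + 20*p*q^2/7 - 8*p*q/7 - q^2, p*q + q^3 + q^2}; counting standard monomials gives mu = 8. Corank 2; j^3 = -3*q*(p + q)^2 has shape L^2 M (L != M), so D-series; mu = 8 gives D_8.

D_{8}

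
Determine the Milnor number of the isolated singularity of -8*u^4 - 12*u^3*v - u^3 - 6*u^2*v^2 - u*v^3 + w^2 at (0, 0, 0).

The Hessian of f at 0 has rank 1. Corank 2; j^3 = -u^3 is a perfect cube, so E-series; the 4-jet and mu = 7 give E_7.

7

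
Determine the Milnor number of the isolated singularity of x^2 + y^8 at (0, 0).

7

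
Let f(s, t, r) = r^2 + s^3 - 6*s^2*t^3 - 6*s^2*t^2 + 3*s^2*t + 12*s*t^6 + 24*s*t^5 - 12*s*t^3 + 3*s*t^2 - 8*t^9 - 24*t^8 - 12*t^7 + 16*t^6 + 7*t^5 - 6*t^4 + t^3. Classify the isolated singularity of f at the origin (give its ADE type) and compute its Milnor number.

Type E_8, Milnor number mu = 8.

The Hessian of f at 0 has rank 1. Corank 2; j^3 = (s + t)^3 is a perfect cube, so E-series; the 5-jet and mu = 8 give E_8.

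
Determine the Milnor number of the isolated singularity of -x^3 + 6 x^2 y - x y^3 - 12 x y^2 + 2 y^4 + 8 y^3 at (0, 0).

7

The Hessian of f at 0 has rank 0. Corank 2; j^3 = -(x - 2*y)^3 is a perfect cube, so E-series; the 4-jet and mu = 7 give E_7.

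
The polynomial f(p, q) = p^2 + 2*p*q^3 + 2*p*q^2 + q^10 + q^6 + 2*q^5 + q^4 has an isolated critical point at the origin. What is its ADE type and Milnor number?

Type A_{9}, Milnor number mu = 9.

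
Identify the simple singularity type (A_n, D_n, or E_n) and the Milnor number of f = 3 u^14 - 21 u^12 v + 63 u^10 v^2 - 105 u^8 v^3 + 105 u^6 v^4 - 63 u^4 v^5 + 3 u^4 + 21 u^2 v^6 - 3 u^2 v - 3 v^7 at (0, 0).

The Hessian of f at 0 has rank 0. Corank 2; j^3 = -3*u^2*v has shape L^2 M (L != M), so D-series; mu = 8 gives D_8.

Type D8, Milnor number mu = 8.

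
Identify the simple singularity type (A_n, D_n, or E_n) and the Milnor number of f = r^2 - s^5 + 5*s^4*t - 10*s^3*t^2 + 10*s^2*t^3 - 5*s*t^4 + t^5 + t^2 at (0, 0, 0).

The Hessian of f at 0 has rank 2. Corank 1: A-series; mu = 4 gives A_4.

Type A_{4}, Milnor number mu = 4.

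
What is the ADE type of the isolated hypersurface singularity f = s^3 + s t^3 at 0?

E7

The Hessian of f at 0 has rank 0. Corank 2; j^3 = s^3 is a perfect cube, so E-series; the 4-jet and mu = 7 give E_7.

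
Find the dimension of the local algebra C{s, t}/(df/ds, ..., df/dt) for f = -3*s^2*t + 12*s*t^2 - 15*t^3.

4

The Hessian of f at 0 has rank 0. Corank 2; j^3 = -3*t*(s^2 - 4*s*t + 5*t^2) splits into three distinct lines over C (the quadratic factor has nonzero discriminant), so D_4.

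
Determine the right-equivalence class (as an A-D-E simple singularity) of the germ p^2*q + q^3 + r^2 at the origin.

The Hessian of f at 0 has rank 1. Corank 2; j^3 = q*(p^2 + q^2) splits into three distinct lines over C (the quadratic factor has nonzero discriminant), so D_4.

D4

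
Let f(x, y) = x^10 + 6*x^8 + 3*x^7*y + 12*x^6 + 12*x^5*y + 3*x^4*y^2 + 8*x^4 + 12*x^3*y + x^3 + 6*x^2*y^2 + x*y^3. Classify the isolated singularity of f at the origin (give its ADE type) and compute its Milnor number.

Type E_{7}, Milnor number mu = 7.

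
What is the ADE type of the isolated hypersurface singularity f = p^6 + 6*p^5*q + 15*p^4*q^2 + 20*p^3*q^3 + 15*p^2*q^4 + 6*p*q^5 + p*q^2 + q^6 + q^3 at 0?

The Hessian of f at 0 is [[0, 0], [0, 0]] with rank 0, so corank 2. A Groebner basis of the Jacobian ideal J(f) in C{p,q} is {p^5 + q^2/6, q^3, p*q + q^2}; counting standard monomials gives mu = 7. Corank 2; j^3 = q^2*(p + q) has shape L^2 M (L != M), so D-series; mu = 7 gives D_7.

D7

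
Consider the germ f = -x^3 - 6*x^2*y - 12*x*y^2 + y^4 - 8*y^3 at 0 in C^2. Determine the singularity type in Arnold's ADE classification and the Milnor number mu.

Type E_{6}, Milnor number mu = 6.

The Hessian of f at 0 is [[0, 0], [0, 0]] with rank 0, so corank 2. A Groebner basis of the Jacobian ideal J(f) in C{x,y} is {y^3, x^2 + 4*x*y + 4*y^2}; counting standard monomials gives mu = 6. Corank 2; j^3 = -(x + 2*y)^3 is a perfect cube, so E-series; the 4-jet and mu = 6 give E_6.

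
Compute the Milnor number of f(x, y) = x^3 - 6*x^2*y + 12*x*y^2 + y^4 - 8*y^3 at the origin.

6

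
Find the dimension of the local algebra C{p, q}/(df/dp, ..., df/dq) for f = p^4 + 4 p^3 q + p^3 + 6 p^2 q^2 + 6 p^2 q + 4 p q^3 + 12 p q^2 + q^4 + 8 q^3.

The Hessian of f at 0 has rank 0. Corank 2; j^3 = (p + 2*q)^3 is a perfect cube, so E-series; the 4-jet and mu = 6 give E_6.

6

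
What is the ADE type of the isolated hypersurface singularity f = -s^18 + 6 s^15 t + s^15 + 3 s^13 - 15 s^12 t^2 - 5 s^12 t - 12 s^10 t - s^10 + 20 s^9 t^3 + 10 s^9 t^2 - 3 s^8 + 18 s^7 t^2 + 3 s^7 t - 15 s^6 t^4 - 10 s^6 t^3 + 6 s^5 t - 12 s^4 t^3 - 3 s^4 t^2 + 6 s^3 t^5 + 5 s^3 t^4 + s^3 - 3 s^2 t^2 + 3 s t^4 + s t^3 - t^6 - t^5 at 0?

The Hessian of f at 0 has rank 0. Corank 2; j^3 = s^3 is a perfect cube, so E-series; the 4-jet and mu = 7 give E_7.

E_{7}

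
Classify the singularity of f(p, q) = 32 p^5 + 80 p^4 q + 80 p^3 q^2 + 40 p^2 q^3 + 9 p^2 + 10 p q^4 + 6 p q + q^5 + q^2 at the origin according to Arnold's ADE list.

A_4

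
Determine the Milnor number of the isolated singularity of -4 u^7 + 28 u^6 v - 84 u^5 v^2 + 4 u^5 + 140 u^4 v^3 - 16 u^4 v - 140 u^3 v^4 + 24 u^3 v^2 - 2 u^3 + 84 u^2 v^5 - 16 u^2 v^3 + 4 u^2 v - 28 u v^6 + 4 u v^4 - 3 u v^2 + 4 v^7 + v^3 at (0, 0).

4

The Hessian of f at 0 has rank 0. Corank 2; j^3 = -(u - v)*(2*u^2 - 2*u*v + v^2) splits into three distinct lines over C (the quadratic factor has nonzero discriminant), so D_4.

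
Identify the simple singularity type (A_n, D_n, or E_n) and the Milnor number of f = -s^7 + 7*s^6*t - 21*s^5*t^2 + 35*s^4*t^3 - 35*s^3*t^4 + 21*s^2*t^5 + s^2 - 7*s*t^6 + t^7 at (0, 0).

Type A6, Milnor number mu = 6.

The Hessian of f at 0 is [[2, 0], [0, 0]] with rank 1, so corank 1. A Groebner basis of the Jacobian ideal J(f) in C{s,t} is {t^6, s}; counting standard monomials gives mu = 6. Corank 1: A-series; mu = 6 gives A_6.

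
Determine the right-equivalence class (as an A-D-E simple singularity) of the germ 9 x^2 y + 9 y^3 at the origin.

The Hessian of f at 0 has rank 0. Corank 2; j^3 = 9*y*(x^2 + y^2) splits into three distinct lines over C (the quadratic factor has nonzero discriminant), so D_4.

D_{4}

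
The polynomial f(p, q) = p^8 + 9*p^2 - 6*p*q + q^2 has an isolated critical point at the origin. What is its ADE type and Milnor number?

The Hessian of f at 0 is [[18, -6], [-6, 2]] with rank 1, so corank 1. A Groebner basis of the Jacobian ideal J(f) in C{p,q} is {q^7, p - q/3}; counting standard monomials gives mu = 7. Corank 1: A-series; mu = 7 gives A_7.

Type A_7, Milnor number mu = 7.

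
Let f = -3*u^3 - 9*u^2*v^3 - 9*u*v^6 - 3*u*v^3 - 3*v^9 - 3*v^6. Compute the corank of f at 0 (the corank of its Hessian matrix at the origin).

2

Hessian at 0 has rank 0.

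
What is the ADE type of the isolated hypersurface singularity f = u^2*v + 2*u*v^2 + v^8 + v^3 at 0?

The Hessian of f at 0 has rank 0. Corank 2; j^3 = v*(u + v)^2 has shape L^2 M (L != M), so D-series; mu = 9 gives D_9.

D_9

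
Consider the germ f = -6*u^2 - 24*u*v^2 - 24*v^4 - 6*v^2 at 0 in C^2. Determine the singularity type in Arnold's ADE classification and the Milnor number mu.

Type A_{1}, Milnor number mu = 1.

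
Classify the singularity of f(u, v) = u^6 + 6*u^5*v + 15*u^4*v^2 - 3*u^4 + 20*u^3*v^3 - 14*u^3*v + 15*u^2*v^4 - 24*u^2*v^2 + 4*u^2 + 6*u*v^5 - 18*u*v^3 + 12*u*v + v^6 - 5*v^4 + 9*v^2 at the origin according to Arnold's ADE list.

A_{3}

The Hessian of f at 0 has rank 1. Corank 1: A-series; mu = 3 gives A_3.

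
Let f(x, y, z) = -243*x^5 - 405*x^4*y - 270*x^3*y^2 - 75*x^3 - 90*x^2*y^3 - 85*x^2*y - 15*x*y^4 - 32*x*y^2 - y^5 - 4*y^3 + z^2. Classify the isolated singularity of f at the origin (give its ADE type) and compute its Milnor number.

Type D_{6}, Milnor number mu = 6.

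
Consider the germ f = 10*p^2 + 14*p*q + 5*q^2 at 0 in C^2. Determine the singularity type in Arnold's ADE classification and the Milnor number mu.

The Hessian of f at 0 has rank 2. Corank 0: nondegenerate Morse point, so A_1.

Type A_1, Milnor number mu = 1.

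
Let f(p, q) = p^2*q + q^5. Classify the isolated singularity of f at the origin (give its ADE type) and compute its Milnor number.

Type D_{6}, Milnor number mu = 6.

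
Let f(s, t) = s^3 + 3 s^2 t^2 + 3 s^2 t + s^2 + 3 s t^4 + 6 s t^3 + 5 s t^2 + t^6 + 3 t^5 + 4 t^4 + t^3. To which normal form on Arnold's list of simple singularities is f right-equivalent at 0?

The Hessian of f at 0 is [[2, 0], [0, 0]] with rank 1, so corank 1. A Groebner basis of the Jacobian ideal J(f) in C{s,t} is {t^2, s}; counting standard monomials gives mu = 2. Corank 1: A-series; mu = 2 gives A_2.

A2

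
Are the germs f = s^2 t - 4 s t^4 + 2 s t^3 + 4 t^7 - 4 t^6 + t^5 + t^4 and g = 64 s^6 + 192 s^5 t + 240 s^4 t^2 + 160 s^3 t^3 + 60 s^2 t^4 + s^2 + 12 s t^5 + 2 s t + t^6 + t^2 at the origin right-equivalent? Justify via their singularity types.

No.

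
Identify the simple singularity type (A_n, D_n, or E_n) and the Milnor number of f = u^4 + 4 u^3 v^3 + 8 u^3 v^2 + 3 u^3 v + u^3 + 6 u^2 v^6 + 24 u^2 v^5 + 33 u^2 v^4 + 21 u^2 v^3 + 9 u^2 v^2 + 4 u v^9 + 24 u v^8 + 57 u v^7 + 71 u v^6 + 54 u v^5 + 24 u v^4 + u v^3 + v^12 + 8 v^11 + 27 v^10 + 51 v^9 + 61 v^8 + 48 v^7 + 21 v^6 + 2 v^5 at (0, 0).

Type E7, Milnor number mu = 7.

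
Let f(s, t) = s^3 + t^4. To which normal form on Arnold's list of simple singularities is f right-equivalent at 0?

E_6

The Hessian of f at 0 is [[0, 0], [0, 0]] with rank 0, so corank 2. A Groebner basis of the Jacobian ideal J(f) in C{s,t} is {t^3, s^2}; counting standard monomials gives mu = 6. Corank 2; j^3 = s^3 is a perfect cube, so E-series; the 4-jet and mu = 6 give E_6.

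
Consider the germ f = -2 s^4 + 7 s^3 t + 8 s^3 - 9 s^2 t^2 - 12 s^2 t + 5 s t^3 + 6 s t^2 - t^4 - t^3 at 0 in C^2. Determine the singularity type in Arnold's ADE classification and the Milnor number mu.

The Hessian of f at 0 has rank 0. Corank 2; j^3 = (2*s - t)^3 is a perfect cube, so E-series; the 4-jet and mu = 7 give E_7.

Type E7, Milnor number mu = 7.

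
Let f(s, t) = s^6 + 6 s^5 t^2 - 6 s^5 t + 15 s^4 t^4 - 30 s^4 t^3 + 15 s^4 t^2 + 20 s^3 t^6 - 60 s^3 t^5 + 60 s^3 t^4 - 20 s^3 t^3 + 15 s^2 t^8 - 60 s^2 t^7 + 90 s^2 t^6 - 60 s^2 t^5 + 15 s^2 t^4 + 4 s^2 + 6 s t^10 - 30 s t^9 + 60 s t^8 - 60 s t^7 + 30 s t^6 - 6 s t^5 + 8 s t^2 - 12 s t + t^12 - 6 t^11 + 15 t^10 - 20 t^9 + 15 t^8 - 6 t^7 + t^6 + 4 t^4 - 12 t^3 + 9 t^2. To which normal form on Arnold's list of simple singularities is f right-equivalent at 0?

The Hessian of f at 0 is [[8, -12], [-12, 18]] with rank 1, so corank 1. A Groebner basis of the Jacobian ideal J(f) in C{s,t} is {s^3 + 27*s^2/4 - 135*s*t/8 - 81*s/8 + 243*t/16, s^2*t + 3*s^2 - 27*s*t/4 - 27*s/8 + 81*t/16, s + t^2 - 3*t/2}; counting standard monomials gives mu = 5. Corank 1: A-series; mu = 5 gives A_5.

A_{5}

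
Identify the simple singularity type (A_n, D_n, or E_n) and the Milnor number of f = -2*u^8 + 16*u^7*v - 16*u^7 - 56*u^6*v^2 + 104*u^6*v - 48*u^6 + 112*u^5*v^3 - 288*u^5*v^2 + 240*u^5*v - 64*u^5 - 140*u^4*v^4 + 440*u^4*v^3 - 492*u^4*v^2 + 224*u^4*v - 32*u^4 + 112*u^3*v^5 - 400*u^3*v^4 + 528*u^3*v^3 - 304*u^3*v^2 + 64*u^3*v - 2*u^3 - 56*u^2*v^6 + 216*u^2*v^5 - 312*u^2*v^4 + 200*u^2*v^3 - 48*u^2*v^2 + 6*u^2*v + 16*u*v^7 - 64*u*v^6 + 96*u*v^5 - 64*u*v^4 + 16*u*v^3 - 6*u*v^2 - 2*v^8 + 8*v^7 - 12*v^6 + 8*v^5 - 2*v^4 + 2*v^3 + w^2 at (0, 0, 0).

Type E_{6}, Milnor number mu = 6.

The Hessian of f at 0 is [[0, 0, 0], [0, 0, 0], [0, 0, 2]] with rank 1, so corank 2. A Groebner basis of the Jacobian ideal J(f) in C{u,v,w} is {v^4, u*v^2 - 5*v^3/6, u^2 - 2*u*v + v^2, w}; counting standard monomials gives mu = 6. Corank 2; j^3 = -2*(u - v)^3 is a perfect cube, so E-series; the 4-jet and mu = 6 give E_6.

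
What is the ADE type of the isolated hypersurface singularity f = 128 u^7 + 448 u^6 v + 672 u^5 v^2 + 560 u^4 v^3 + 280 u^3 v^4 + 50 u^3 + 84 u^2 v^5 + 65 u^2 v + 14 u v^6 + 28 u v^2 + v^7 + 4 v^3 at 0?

The Hessian of f at 0 has rank 0. Corank 2; j^3 = (2*u + v)*(5*u + 2*v)^2 has shape L^2 M (L != M), so D-series; mu = 8 gives D_8.

D_8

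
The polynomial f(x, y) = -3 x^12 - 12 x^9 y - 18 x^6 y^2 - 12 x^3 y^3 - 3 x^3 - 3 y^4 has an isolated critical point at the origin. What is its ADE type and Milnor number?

Type E6, Milnor number mu = 6.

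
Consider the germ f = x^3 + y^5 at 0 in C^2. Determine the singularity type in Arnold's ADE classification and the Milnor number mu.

Type E_{8}, Milnor number mu = 8.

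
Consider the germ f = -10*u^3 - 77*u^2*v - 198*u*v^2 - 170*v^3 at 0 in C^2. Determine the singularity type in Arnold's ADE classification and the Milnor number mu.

Type D_{4}, Milnor number mu = 4.

The Hessian of f at 0 is [[0, 0], [0, 0]] with rank 0, so corank 2. A Groebner basis of the Jacobian ideal J(f) in C{u,v} is {v^3, u^2 - 6*v^2, u*v + 27*v^2/11}; counting standard monomials gives mu = 4. Corank 2; j^3 = -(2*u + 5*v)*(5*u^2 + 26*u*v + 34*v^2) splits into three distinct lines over C (the quadratic factor has nonzero discriminant), so D_4.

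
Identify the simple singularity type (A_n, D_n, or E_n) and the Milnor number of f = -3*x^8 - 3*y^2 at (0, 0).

The Hessian of f at 0 has rank 1. Corank 1: A-series; mu = 7 gives A_7.

Type A7, Milnor number mu = 7.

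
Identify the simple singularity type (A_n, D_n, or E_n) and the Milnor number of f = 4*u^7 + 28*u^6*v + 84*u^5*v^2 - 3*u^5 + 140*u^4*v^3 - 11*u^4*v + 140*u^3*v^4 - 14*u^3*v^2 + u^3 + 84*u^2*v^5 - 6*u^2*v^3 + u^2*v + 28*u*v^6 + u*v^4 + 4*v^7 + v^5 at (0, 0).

Type D_{6}, Milnor number mu = 6.

The Hessian of f at 0 has rank 0. Corank 2; j^3 = u^2*(u + v) has shape L^2 M (L != M), so D-series; mu = 6 gives D_6.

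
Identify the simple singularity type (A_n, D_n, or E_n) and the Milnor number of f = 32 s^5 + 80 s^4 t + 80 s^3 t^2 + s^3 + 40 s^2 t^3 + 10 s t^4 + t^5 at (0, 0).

Type E_{8}, Milnor number mu = 8.

The Hessian of f at 0 has rank 0. Corank 2; j^3 = s^3 is a perfect cube, so E-series; the 5-jet and mu = 8 give E_8.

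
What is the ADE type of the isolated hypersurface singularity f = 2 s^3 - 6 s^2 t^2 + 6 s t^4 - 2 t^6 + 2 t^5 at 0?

E8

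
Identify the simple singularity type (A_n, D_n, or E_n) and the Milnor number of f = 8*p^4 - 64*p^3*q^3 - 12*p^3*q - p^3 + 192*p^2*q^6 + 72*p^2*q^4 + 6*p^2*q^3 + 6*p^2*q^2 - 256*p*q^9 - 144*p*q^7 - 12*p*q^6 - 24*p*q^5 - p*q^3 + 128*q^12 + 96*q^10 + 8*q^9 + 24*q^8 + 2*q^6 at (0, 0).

Type E_{7}, Milnor number mu = 7.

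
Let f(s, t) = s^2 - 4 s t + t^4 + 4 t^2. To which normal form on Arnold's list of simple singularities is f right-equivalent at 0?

A3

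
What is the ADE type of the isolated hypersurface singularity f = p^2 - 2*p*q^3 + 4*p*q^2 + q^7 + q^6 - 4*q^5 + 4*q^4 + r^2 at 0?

A_{6}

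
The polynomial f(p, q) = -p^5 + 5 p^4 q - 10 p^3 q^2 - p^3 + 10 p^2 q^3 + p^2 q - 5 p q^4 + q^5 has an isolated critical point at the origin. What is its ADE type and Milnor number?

Type D6, Milnor number mu = 6.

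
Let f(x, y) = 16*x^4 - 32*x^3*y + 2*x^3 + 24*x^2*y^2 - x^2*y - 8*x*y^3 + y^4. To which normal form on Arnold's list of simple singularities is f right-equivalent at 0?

The Hessian of f at 0 is [[0, 0], [0, 0]] with rank 0, so corank 2. A Groebner basis of the Jacobian ideal J(f) in C{x,y} is {x*y^2, -x*y/8 + y^3, x^2 - x*y/2}; counting standard monomials gives mu = 5. Corank 2; j^3 = x^2*(2*x - y) has shape L^2 M (L != M), so D-series; mu = 5 gives D_5.

D_{5}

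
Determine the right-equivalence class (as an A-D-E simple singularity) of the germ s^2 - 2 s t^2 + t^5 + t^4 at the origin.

A_4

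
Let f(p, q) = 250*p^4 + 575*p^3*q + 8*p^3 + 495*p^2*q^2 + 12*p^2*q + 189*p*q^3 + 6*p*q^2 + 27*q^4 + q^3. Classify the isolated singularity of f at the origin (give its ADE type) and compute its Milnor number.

Type E_7, Milnor number mu = 7.

The Hessian of f at 0 has rank 0. Corank 2; j^3 = (2*p + q)^3 is a perfect cube, so E-series; the 4-jet and mu = 7 give E_7.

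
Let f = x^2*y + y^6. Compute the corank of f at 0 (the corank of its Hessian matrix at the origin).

Hessian at 0 has rank 0.

2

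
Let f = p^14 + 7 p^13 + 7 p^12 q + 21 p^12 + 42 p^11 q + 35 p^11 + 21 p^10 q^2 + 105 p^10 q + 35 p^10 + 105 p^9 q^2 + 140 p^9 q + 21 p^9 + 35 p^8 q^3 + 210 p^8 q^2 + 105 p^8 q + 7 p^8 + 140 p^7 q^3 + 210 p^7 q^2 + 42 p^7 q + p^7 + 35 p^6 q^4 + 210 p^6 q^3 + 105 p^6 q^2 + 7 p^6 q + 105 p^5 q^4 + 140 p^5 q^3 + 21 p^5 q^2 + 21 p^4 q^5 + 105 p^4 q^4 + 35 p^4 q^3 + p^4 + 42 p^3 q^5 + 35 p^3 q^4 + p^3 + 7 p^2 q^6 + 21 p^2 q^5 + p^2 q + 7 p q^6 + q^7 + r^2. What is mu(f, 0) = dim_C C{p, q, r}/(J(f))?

8

The Hessian of f at 0 is [[0, 0, 0], [0, 0, 0], [0, 0, 2]] with rank 1, so corank 2. A Groebner basis of the Jacobian ideal J(f) in C{p,q,r} is {-p*q/7 + q^6, p*q^2, p^2 + p*q, r}; counting standard monomials gives mu = 8. Corank 2; j^3 = p^2*(p + q) has shape L^2 M (L != M), so D-series; mu = 8 gives D_8.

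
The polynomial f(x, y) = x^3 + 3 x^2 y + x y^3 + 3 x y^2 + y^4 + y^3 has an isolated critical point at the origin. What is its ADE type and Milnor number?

Type E_7, Milnor number mu = 7.

The Hessian of f at 0 is [[0, 0], [0, 0]] with rank 0, so corank 2. A Groebner basis of the Jacobian ideal J(f) in C{x,y} is {x^3 + 3*x^2*y + 6*x^2 + 12*x*y + 6*y^2, -3*x^2 + x*y^2 - 6*x*y - 3*y^2, 3*x^2 + 6*x*y + y^3 + 3*y^2}; counting standard monomials gives mu = 7. Corank 2; j^3 = (x + y)^3 is a perfect cube, so E-series; the 4-jet and mu = 7 give E_7.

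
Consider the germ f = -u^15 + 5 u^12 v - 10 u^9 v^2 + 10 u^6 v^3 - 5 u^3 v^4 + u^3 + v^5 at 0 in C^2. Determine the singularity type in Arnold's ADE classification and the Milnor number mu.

Type E8, Milnor number mu = 8.

The Hessian of f at 0 has rank 0. Corank 2; j^3 = u^3 is a perfect cube, so E-series; the 5-jet and mu = 8 give E_8.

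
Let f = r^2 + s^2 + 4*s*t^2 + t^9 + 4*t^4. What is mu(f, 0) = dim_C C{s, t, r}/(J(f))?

The Hessian of f at 0 has rank 2. Corank 1: A-series; mu = 8 gives A_8.

8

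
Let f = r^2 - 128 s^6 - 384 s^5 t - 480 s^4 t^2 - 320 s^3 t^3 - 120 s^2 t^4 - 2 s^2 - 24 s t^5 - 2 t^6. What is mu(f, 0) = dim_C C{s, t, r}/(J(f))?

The Hessian of f at 0 has rank 2. Corank 1: A-series; mu = 5 gives A_5.

5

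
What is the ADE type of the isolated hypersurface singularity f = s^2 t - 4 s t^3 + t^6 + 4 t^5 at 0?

D_7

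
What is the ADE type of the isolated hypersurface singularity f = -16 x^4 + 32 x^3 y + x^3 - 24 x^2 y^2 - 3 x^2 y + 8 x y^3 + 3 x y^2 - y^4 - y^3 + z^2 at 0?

E_{6}

The Hessian of f at 0 has rank 1. Corank 2; j^3 = (x - y)^3 is a perfect cube, so E-series; the 4-jet and mu = 6 give E_6.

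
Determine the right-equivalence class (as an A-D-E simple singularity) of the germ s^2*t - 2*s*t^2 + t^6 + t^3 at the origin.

D_{7}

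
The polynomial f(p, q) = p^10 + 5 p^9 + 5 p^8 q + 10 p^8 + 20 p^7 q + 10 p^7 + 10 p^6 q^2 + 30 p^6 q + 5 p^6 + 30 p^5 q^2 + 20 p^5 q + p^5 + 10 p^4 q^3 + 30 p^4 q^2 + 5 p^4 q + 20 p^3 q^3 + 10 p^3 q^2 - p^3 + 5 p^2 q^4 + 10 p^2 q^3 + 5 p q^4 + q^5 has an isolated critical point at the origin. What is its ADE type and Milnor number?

The Hessian of f at 0 is [[0, 0], [0, 0]] with rank 0, so corank 2. A Groebner basis of the Jacobian ideal J(f) in C{p,q} is {q^5, p*q^3 + q^4/4, p^2}; counting standard monomials gives mu = 8. Corank 2; j^3 = -p^3 is a perfect cube, so E-series; the 5-jet and mu = 8 give E_8.

Type E_8, Milnor number mu = 8.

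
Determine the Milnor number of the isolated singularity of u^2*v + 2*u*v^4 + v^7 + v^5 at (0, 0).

6

The Hessian of f at 0 has rank 0. Corank 2; j^3 = u^2*v has shape L^2 M (L != M), so D-series; mu = 6 gives D_6.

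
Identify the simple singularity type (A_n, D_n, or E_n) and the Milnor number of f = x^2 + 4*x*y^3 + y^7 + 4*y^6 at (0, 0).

Type A_{6}, Milnor number mu = 6.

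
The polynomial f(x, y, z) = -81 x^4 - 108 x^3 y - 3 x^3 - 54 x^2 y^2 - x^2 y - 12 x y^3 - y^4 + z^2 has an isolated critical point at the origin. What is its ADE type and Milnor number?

Type D_5, Milnor number mu = 5.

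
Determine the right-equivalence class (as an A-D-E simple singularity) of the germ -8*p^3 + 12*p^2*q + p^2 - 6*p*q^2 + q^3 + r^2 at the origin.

A_{2}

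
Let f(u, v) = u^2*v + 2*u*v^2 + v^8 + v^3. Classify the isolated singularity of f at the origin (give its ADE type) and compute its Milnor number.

Type D_{9}, Milnor number mu = 9.

The Hessian of f at 0 has rank 0. Corank 2; j^3 = v*(u + v)^2 has shape L^2 M (L != M), so D-series; mu = 9 gives D_9.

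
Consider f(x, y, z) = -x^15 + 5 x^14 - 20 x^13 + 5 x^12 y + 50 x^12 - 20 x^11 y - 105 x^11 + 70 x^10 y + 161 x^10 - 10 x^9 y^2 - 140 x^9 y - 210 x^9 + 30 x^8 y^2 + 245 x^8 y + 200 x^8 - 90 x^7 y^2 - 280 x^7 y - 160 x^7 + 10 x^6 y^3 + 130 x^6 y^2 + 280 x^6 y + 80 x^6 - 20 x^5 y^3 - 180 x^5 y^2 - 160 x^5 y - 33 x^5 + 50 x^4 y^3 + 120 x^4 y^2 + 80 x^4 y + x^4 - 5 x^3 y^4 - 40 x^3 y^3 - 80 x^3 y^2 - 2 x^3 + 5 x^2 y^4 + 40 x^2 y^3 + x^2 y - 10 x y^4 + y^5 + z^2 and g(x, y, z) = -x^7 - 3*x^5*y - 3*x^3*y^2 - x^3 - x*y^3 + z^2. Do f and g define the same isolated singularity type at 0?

No.

The Hessian of f at 0 has rank 1. Corank 2; j^3 = -x^2*(2*x - y) has shape L^2 M (L != M), so D-series; mu = 6 gives D_6. The Hessian of g at 0 has rank 1. Corank 2; j^3 = -x^3 is a perfect cube, so E-series; the 4-jet and mu = 7 give E_7. f is D_6 but g is E_7, hence not right-equivalent.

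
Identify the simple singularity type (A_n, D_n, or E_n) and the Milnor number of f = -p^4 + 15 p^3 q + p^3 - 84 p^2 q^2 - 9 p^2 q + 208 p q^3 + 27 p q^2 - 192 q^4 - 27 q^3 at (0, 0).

Type E_7, Milnor number mu = 7.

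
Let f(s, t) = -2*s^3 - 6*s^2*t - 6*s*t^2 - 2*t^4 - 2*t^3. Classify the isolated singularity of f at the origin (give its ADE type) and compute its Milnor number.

The Hessian of f at 0 has rank 0. Corank 2; j^3 = -2*(s + t)^3 is a perfect cube, so E-series; the 4-jet and mu = 6 give E_6.

Type E_6, Milnor number mu = 6.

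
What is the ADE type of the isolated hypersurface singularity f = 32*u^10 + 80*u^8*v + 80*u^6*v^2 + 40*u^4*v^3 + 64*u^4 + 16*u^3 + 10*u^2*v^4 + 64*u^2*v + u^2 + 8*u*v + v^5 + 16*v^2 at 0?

The Hessian of f at 0 has rank 1. Corank 1: A-series; mu = 4 gives A_4.

A4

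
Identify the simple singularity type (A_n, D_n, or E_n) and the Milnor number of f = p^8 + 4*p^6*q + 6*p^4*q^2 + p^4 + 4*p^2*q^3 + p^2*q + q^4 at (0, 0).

Type D5, Milnor number mu = 5.

The Hessian of f at 0 is [[0, 0], [0, 0]] with rank 0, so corank 2. A Groebner basis of the Jacobian ideal J(f) in C{p,q} is {p^3, p^2/4 + q^3, p*q}; counting standard monomials gives mu = 5. Corank 2; j^3 = p^2*q has shape L^2 M (L != M), so D-series; mu = 5 gives D_5.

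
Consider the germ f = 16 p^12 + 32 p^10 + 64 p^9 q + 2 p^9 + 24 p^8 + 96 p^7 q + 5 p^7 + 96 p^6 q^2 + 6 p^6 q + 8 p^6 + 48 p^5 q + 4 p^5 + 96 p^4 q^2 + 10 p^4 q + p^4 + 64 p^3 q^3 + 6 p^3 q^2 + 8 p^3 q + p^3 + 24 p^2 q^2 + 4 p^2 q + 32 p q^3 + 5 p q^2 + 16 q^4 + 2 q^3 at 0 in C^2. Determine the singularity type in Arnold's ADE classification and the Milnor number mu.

Type D_{5}, Milnor number mu = 5.

The Hessian of f at 0 is [[0, 0], [0, 0]] with rank 0, so corank 2. A Groebner basis of the Jacobian ideal J(f) in C{p,q} is {p*q^2 + p*q/4 + q^2/4, -p*q/4 + q^3 - q^2/4, p^2 + 3*p*q + 2*q^2}; counting standard monomials gives mu = 5. Corank 2; j^3 = (p + q)^2*(p + 2*q) has shape L^2 M (L != M), so D-series; mu = 5 gives D_5.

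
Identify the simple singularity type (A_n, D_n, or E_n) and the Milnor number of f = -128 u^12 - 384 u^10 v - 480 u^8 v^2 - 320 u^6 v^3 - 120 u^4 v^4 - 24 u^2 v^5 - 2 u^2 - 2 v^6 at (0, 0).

Type A_5, Milnor number mu = 5.

The Hessian of f at 0 has rank 1. Corank 1: A-series; mu = 5 gives A_5.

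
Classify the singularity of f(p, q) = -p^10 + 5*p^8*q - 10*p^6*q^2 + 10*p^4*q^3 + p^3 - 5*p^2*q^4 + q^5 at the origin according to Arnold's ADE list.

E8

The Hessian of f at 0 has rank 0. Corank 2; j^3 = p^3 is a perfect cube, so E-series; the 5-jet and mu = 8 give E_8.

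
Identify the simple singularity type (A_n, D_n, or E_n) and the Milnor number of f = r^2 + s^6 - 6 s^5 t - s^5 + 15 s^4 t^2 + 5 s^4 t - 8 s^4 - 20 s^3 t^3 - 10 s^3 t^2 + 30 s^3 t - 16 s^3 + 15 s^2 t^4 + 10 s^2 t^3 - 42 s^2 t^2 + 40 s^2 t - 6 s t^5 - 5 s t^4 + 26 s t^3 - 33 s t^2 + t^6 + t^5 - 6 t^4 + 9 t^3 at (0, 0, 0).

The Hessian of f at 0 has rank 1. Corank 2; j^3 = -(s - t)*(4*s - 3*t)^2 has shape L^2 M (L != M), so D-series; mu = 7 gives D_7.

Type D_7, Milnor number mu = 7.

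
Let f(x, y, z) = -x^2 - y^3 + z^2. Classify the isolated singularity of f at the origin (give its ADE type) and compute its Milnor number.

Type A_{2}, Milnor number mu = 2.

The Hessian of f at 0 has rank 2. Corank 1: A-series; mu = 2 gives A_2.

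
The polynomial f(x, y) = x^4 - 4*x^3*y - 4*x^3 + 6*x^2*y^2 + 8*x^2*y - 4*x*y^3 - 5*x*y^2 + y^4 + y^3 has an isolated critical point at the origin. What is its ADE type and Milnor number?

Type D_{5}, Milnor number mu = 5.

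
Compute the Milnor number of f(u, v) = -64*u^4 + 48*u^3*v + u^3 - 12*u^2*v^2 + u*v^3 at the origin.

7

The Hessian of f at 0 has rank 0. Corank 2; j^3 = u^3 is a perfect cube, so E-series; the 4-jet and mu = 7 give E_7.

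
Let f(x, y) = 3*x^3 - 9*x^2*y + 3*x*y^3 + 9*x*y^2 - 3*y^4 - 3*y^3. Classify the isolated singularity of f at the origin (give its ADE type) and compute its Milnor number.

The Hessian of f at 0 is [[0, 0], [0, 0]] with rank 0, so corank 2. A Groebner basis of the Jacobian ideal J(f) in C{x,y} is {x^3 - 3*x^2*y - 6*x^2 + 12*x*y - 6*y^2, 3*x^2 + x*y^2 - 6*x*y + 3*y^2, 3*x^2 - 6*x*y + y^3 + 3*y^2}; counting standard monomials gives mu = 7. Corank 2; j^3 = 3*(x - y)^3 is a perfect cube, so E-series; the 4-jet and mu = 7 give E_7.

Type E_{7}, Milnor number mu = 7.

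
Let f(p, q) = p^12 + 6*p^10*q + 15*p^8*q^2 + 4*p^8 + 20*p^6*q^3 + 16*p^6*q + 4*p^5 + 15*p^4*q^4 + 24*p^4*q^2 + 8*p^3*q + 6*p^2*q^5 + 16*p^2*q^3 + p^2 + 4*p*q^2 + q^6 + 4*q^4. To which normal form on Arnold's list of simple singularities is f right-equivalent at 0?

A_5

The Hessian of f at 0 is [[2, 0], [0, 0]] with rank 1, so corank 1. A Groebner basis of the Jacobian ideal J(f) in C{p,q} is {p^3, p^2*q, p/2 + q^2}; counting standard monomials gives mu = 5. Corank 1: A-series; mu = 5 gives A_5.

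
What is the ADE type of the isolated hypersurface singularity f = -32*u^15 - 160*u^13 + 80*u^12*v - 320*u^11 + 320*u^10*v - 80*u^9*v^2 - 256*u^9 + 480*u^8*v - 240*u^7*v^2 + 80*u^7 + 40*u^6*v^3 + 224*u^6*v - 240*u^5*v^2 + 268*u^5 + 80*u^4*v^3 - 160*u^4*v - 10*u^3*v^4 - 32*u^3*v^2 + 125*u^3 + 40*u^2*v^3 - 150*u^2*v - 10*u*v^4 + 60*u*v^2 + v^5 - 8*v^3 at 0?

E_8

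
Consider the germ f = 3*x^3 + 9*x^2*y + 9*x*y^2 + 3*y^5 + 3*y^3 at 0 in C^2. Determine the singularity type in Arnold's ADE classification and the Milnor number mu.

Type E_{8}, Milnor number mu = 8.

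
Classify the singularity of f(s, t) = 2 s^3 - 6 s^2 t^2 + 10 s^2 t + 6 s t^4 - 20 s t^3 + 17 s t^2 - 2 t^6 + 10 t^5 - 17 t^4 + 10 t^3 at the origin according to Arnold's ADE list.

The Hessian of f at 0 is [[0, 0], [0, 0]] with rank 0, so corank 2. A Groebner basis of the Jacobian ideal J(f) in C{s,t} is {t^3, s^2 - 11*t^2/2, s*t + 5*t^2/2}; counting standard monomials gives mu = 4. Corank 2; j^3 = (s + 2*t)*(2*s^2 + 6*s*t + 5*t^2) splits into three distinct lines over C (the quadratic factor has nonzero discriminant), so D_4.

D4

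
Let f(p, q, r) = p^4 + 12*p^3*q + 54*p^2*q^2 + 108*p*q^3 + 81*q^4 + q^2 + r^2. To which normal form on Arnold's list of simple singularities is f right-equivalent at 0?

The Hessian of f at 0 is [[0, 0, 0], [0, 2, 0], [0, 0, 2]] with rank 2, so corank 1. A Groebner basis of the Jacobian ideal J(f) in C{p,q,r} is {p^3, q, r}; counting standard monomials gives mu = 3. Corank 1: A-series; mu = 3 gives A_3.

A_{3}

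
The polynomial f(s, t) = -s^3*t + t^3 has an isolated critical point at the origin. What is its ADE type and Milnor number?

Type E7, Milnor number mu = 7.

The Hessian of f at 0 is [[0, 0], [0, 0]] with rank 0, so corank 2. A Groebner basis of the Jacobian ideal J(f) in C{s,t} is {s^3 - 3*t^2, s^2*t, t^3}; counting standard monomials gives mu = 7. Corank 2; j^3 = t^3 is a perfect cube, so E-series; the 4-jet and mu = 7 give E_7.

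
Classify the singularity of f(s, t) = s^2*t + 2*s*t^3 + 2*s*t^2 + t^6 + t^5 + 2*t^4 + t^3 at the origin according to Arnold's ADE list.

D_7

The Hessian of f at 0 has rank 0. Corank 2; j^3 = t*(s + t)^2 has shape L^2 M (L != M), so D-series; mu = 7 gives D_7.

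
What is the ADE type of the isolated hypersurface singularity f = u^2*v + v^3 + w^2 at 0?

The Hessian of f at 0 has rank 1. Corank 2; j^3 = v*(u^2 + v^2) splits into three distinct lines over C (the quadratic factor has nonzero discriminant), so D_4.

D4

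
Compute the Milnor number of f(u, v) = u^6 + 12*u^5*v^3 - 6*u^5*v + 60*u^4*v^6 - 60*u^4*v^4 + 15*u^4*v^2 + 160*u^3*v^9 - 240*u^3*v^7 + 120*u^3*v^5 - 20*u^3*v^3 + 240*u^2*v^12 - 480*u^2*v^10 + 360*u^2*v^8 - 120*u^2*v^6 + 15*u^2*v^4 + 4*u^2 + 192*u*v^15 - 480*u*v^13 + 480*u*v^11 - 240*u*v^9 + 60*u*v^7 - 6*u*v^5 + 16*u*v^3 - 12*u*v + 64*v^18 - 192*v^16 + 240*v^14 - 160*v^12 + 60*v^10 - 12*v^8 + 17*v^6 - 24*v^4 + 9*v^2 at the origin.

5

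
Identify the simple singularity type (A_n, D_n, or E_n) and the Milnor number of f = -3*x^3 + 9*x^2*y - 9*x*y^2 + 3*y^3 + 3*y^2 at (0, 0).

Type A_2, Milnor number mu = 2.

The Hessian of f at 0 has rank 1. Corank 1: A-series; mu = 2 gives A_2.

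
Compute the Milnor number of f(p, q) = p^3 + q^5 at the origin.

The Hessian of f at 0 has rank 0. Corank 2; j^3 = p^3 is a perfect cube, so E-series; the 5-jet and mu = 8 give E_8.

8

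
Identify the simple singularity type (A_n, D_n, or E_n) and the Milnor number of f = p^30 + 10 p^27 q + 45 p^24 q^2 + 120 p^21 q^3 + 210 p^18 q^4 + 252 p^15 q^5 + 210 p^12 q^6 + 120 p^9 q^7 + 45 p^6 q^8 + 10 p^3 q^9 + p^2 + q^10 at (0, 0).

The Hessian of f at 0 has rank 1. Corank 1: A-series; mu = 9 gives A_9.

Type A_9, Milnor number mu = 9.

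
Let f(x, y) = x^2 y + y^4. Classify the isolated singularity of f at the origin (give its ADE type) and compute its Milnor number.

Type D_5, Milnor number mu = 5.

The Hessian of f at 0 is [[0, 0], [0, 0]] with rank 0, so corank 2. A Groebner basis of the Jacobian ideal J(f) in C{x,y} is {x^3, x^2/4 + y^3, x*y}; counting standard monomials gives mu = 5. Corank 2; j^3 = x^2*y has shape L^2 M (L != M), so D-series; mu = 5 gives D_5.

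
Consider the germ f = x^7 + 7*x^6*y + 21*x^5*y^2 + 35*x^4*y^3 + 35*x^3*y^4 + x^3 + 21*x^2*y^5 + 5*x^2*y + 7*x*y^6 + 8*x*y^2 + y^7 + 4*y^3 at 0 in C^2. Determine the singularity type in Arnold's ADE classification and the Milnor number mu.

The Hessian of f at 0 is [[0, 0], [0, 0]] with rank 0, so corank 2. A Groebner basis of the Jacobian ideal J(f) in C{x,y} is {x*y/7 + y^6 + 2*y^2/7, x*y^2 + 2*y^3, x^2 + 3*x*y + 2*y^2}; counting standard monomials gives mu = 8. Corank 2; j^3 = (x + y)*(x + 2*y)^2 has shape L^2 M (L != M), so D-series; mu = 8 gives D_8.

Type D_8, Milnor number mu = 8.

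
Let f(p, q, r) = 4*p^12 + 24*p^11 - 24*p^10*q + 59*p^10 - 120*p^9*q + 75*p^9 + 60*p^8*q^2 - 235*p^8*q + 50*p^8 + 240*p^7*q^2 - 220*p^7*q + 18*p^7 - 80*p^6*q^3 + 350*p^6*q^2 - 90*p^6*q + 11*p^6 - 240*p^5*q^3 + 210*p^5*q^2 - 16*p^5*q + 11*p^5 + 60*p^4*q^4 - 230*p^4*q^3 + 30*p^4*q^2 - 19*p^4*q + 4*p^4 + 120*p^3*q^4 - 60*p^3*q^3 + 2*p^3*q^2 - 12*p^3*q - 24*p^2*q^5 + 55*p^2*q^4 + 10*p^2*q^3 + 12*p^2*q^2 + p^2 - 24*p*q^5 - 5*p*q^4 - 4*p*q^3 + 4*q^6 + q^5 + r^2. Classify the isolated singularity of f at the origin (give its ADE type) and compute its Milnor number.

Type A4, Milnor number mu = 4.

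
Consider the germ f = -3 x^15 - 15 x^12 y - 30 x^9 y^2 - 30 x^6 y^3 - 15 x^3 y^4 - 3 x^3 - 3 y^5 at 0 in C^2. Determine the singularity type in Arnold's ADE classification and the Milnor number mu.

Type E8, Milnor number mu = 8.

The Hessian of f at 0 is [[0, 0], [0, 0]] with rank 0, so corank 2. A Groebner basis of the Jacobian ideal J(f) in C{x,y} is {y^4, x^2}; counting standard monomials gives mu = 8. Corank 2; j^3 = -3*x^3 is a perfect cube, so E-series; the 5-jet and mu = 8 give E_8.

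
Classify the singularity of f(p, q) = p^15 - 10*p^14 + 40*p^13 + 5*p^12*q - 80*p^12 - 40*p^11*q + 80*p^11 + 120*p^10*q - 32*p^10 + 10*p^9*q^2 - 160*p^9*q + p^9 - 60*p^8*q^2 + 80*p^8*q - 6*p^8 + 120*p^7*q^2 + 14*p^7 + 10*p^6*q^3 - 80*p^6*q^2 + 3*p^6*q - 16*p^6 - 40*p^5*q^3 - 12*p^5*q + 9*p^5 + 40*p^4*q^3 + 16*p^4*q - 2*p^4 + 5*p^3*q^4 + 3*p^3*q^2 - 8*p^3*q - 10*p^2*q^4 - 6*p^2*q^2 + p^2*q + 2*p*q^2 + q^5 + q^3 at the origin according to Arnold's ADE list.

The Hessian of f at 0 has rank 0. Corank 2; j^3 = q*(p + q)^2 has shape L^2 M (L != M), so D-series; mu = 6 gives D_6.

D6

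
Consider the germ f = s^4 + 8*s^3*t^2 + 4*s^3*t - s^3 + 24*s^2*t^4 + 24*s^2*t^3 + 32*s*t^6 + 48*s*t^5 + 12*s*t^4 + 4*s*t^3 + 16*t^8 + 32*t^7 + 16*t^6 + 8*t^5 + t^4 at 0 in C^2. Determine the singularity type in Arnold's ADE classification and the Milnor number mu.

Type E_{6}, Milnor number mu = 6.

The Hessian of f at 0 has rank 0. Corank 2; j^3 = -s^3 is a perfect cube, so E-series; the 4-jet and mu = 6 give E_6.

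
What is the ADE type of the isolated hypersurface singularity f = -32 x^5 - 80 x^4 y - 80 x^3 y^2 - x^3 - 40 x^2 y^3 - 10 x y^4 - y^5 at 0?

E_8

The Hessian of f at 0 has rank 0. Corank 2; j^3 = -x^3 is a perfect cube, so E-series; the 5-jet and mu = 8 give E_8.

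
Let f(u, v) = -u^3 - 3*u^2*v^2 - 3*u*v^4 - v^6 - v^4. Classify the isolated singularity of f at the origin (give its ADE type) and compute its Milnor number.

Type E6, Milnor number mu = 6.

The Hessian of f at 0 has rank 0. Corank 2; j^3 = -u^3 is a perfect cube, so E-series; the 4-jet and mu = 6 give E_6.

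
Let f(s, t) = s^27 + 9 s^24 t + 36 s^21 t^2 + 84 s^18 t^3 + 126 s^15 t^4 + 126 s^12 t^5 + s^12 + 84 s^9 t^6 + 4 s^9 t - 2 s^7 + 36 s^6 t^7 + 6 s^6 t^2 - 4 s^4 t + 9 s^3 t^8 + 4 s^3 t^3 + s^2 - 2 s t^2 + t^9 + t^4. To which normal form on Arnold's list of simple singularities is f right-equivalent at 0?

A8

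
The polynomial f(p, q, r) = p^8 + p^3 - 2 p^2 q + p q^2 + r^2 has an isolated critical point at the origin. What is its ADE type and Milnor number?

Type D_{9}, Milnor number mu = 9.

The Hessian of f at 0 is [[0, 0, 0], [0, 0, 0], [0, 0, 2]] with rank 1, so corank 2. A Groebner basis of the Jacobian ideal J(f) in C{p,q,r} is {-p*q/8 + q^7 + q^2/8, p*q^2 - q^3, p^2 - p*q, r}; counting standard monomials gives mu = 9. Corank 2; j^3 = p*(p - q)^2 has shape L^2 M (L != M), so D-series; mu = 9 gives D_9.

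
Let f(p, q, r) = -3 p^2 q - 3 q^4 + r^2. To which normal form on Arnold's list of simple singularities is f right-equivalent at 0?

D5

The Hessian of f at 0 has rank 1. Corank 2; j^3 = -3*p^2*q has shape L^2 M (L != M), so D-series; mu = 5 gives D_5.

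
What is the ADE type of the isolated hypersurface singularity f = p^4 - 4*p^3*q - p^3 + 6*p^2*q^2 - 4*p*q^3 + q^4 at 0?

E_{6}

The Hessian of f at 0 has rank 0. Corank 2; j^3 = -p^3 is a perfect cube, so E-series; the 4-jet and mu = 6 give E_6.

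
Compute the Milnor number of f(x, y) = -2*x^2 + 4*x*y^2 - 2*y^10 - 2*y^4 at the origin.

The Hessian of f at 0 is [[-4, 0], [0, 0]] with rank 1, so corank 1. A Groebner basis of the Jacobian ideal J(f) in C{x,y} is {x^5, x^4*y, -x + y^2}; counting standard monomials gives mu = 9. Corank 1: A-series; mu = 9 gives A_9.

9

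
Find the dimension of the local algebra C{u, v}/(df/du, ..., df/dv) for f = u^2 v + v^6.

7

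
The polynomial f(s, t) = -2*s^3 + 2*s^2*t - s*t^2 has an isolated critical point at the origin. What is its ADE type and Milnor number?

Type D_4, Milnor number mu = 4.

The Hessian of f at 0 has rank 0. Corank 2; j^3 = -s*(2*s^2 - 2*s*t + t^2) splits into three distinct lines over C (the quadratic factor has nonzero discriminant), so D_4.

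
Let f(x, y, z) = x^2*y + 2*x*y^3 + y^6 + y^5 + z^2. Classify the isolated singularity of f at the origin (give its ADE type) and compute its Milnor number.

The Hessian of f at 0 is [[0, 0, 0], [0, 0, 0], [0, 0, 2]] with rank 1, so corank 2. A Groebner basis of the Jacobian ideal J(f) in C{x,y,z} is {x^3, x^2*y + x^2/6 + x*y^2/6, x*y + y^3, z}; counting standard monomials gives mu = 7. Corank 2; j^3 = x^2*y has shape L^2 M (L != M), so D-series; mu = 7 gives D_7.

Type D7, Milnor number mu = 7.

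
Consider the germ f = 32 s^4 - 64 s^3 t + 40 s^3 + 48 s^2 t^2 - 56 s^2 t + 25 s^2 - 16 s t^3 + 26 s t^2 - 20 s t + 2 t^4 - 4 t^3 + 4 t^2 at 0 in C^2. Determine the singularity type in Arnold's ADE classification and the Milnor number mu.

Type A_{3}, Milnor number mu = 3.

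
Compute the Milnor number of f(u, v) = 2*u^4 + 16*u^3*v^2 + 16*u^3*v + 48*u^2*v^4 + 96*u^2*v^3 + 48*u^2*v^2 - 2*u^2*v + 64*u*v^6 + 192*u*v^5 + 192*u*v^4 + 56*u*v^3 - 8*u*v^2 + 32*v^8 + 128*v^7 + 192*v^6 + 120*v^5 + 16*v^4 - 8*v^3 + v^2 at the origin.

3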